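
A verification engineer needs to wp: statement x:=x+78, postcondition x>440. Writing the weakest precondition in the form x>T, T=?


Formula: wp(x:=E, P) = P[E/x] (substitute E for x in postcondition)
Step 1: Postcondition: x>440
Step 2: Substitute x+78 for x: x+78>440
Step 3: Solve for x: x > 440-78 = 362

362


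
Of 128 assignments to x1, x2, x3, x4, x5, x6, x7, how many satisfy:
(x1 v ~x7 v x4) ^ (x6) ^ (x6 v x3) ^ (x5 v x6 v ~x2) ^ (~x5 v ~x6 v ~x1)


CNF with 5 clauses over 7 vars (128 assignments).
An assignment satisfies CNF iff every clause has >=1 true literal.
Check each row (bits = x1,x2,x3,x4,x5,x6,x7; clause T/F shown):
  row 0 [0000000]: clauses=TFFTT -> 0
  row 1 [0000001]: clauses=FFFTT -> 0
  row 2 [0000010]: clauses=TTTTT -> 1
  row 3 [0000011]: clauses=FTTTT -> 0
  row 4 [0000100]: clauses=TFFTT -> 0
  (every remaining row is evaluated the same way; all 128 results are listed next)
Full result column, 8 rows per line (x1,x2,x3,x4 fixed per line; x5,x6,x7 runs 000..111 left to right):
  rows 0-7 [x1,x2,x3,x4=0000]: 00100010  (ones: 2)
  rows 8-15 [x1,x2,x3,x4=0001]: 00110011  (ones: 4)
  rows 16-23 [x1,x2,x3,x4=0010]: 00100010  (ones: 2)
  rows 24-31 [x1,x2,x3,x4=0011]: 00110011  (ones: 4)
  rows 32-39 [x1,x2,x3,x4=0100]: 00100010  (ones: 2)
  rows 40-47 [x1,x2,x3,x4=0101]: 00110011  (ones: 4)
  rows 48-55 [x1,x2,x3,x4=0110]: 00100010  (ones: 2)
  rows 56-63 [x1,x2,x3,x4=0111]: 00110011  (ones: 4)
  rows 64-71 [x1,x2,x3,x4=1000]: 00110000  (ones: 2)
  rows 72-79 [x1,x2,x3,x4=1001]: 00110000  (ones: 2)
  rows 80-87 [x1,x2,x3,x4=1010]: 00110000  (ones: 2)
  rows 88-95 [x1,x2,x3,x4=1011]: 00110000  (ones: 2)
  rows 96-103 [x1,x2,x3,x4=1100]: 00110000  (ones: 2)
  rows 104-111 [x1,x2,x3,x4=1101]: 00110000  (ones: 2)
  rows 112-119 [x1,x2,x3,x4=1110]: 00110000  (ones: 2)
  rows 120-127 [x1,x2,x3,x4=1111]: 00110000  (ones: 2)
Satisfying assignments = 2+4+2+4+2+4+2+4+2+2+2+2+2+2+2+2 = 40

40


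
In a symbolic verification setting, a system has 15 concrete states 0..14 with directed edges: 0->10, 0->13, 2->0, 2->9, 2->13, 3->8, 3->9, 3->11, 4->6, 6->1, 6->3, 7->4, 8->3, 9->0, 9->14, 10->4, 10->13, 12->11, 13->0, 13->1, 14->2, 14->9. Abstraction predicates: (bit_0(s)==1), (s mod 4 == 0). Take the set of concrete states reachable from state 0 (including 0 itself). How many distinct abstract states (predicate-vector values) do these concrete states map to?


BFS from 0:
Concrete reachable: {0, 1, 2, 3, 4, 6, 8, 9, 10, 11, 13, 14}
Abstract via predicates (bit_0(s)==1), (s mod 4 == 0):
  (0,0) <- {2, 6, 10, 14}
  (0,1) <- {0, 4, 8}
  (1,0) <- {1, 3, 9, 11, 13}
Distinct abstract states = 3

3


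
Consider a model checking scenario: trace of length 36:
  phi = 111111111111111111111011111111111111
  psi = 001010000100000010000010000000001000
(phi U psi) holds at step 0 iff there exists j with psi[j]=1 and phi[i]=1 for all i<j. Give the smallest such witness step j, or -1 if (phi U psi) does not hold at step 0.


(phi U psi) at 0: need smallest j with psi[j]=1 and phi[i]=1 for all i in [0,j).
Scan from step 0:
  step 0: phi=1, psi=0 -> continue
  step 1: phi=1, psi=0 -> continue
  step 2: psi=1 and phi held for [0,2) -> witness found
Witness step = 2

2


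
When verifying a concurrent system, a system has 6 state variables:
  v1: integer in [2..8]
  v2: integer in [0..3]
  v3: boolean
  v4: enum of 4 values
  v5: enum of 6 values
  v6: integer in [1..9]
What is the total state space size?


State space = product of domain sizes of all variables.
Domain sizes:
  v1 (integer in [2..8]): 7
  v2 (integer in [0..3]): 4
  v3 (boolean): 2
  v4 (enum of 4 values): 4
  v5 (enum of 6 values): 6
  v6 (integer in [1..9]): 9
Product = 7 * 4 * 2 * 4 * 6 * 9 = 12096

12096


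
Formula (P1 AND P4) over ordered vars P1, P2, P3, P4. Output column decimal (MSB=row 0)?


Formula: (P1 AND P4) over P1, P2, P3, P4 (16 rows)
Evaluate each row (bits = P1,P2,P3,P4, MSB first):
  row 0 [0000]: (0 AND 0) -> 0
  row 1 [0001]: (0 AND 1) -> 0
  row 2 [0010]: (0 AND 0) -> 0
  row 3 [0011]: (0 AND 1) -> 0
  row 4 [0100]: (0 AND 0) -> 0
  row 5 [0101]: (0 AND 1) -> 0
  row 6 [0110]: (0 AND 0) -> 0
  row 7 [0111]: (0 AND 1) -> 0
  row 8 [1000]: (1 AND 0) -> 0
  row 9 [1001]: (1 AND 1) -> 1
  row 10 [1010]: (1 AND 0) -> 0
  row 11 [1011]: (1 AND 1) -> 1
  row 12 [1100]: (1 AND 0) -> 0
  row 13 [1101]: (1 AND 1) -> 1
  row 14 [1110]: (1 AND 0) -> 0
  row 15 [1111]: (1 AND 1) -> 1
Full result column, 4 rows per line (P1,P2 fixed per line; P3,P4 runs 00..11 left to right):
  rows 0-3 [P1,P2=00]: 0000  = hex 0
  rows 4-7 [P1,P2=01]: 0000  = hex 0
  rows 8-11 [P1,P2=10]: 0101  = hex 5
  rows 12-15 [P1,P2=11]: 0101  = hex 5
Output column (row 0 .. row 15) = 0000000001010101
Output column grouped in 4s = 0000 0000 0101 0101 = 0x0055
Convert to decimal digit by digit (value = value*16 + digit):
  0 -> 0
  0*16 + 0 = 0
  0*16 + 5 = 5
  5*16 + 5 = 85
Decimal = 85

85


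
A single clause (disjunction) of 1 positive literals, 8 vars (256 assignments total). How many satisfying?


Step 1: Total=2^8=256
Step 2: Unsat when all 1 false: 2^7=128
Step 3: Sat=256-128=128

128


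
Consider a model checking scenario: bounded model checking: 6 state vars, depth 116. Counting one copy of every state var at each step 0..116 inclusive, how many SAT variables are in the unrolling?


BMC unrolls to depth k, creating one copy of each state var for steps 0..k.
Step count = 116 + 1 = 117 (steps 0 through 116)
Vars per step = 6
Total = 6 * 117 = 702

702


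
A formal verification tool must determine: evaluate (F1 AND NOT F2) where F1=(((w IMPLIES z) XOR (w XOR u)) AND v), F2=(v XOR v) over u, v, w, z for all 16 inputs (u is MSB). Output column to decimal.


F1 = (((w IMPLIES z) XOR (w XOR u)) AND v)
F2 = (v XOR v)
Counterexample to F1=>F2 is where F1=1 and F2=0.
Evaluate each row (bits = u,v,w,z, MSB first):
  row 0 [0000]: F1=0 F2=0 -> F1&~F2 -> 0
  row 1 [0001]: F1=0 F2=0 -> F1&~F2 -> 0
  row 2 [0010]: F1=0 F2=0 -> F1&~F2 -> 0
  row 3 [0011]: F1=0 F2=0 -> F1&~F2 -> 0
  row 4 [0100]: F1=1 F2=0 -> F1&~F2 -> 1
  row 5 [0101]: F1=1 F2=0 -> F1&~F2 -> 1
  row 6 [0110]: F1=1 F2=0 -> F1&~F2 -> 1
  row 7 [0111]: F1=0 F2=0 -> F1&~F2 -> 0
  row 8 [1000]: F1=0 F2=0 -> F1&~F2 -> 0
  row 9 [1001]: F1=0 F2=0 -> F1&~F2 -> 0
  row 10 [1010]: F1=0 F2=0 -> F1&~F2 -> 0
  row 11 [1011]: F1=0 F2=0 -> F1&~F2 -> 0
  row 12 [1100]: F1=0 F2=0 -> F1&~F2 -> 0
  row 13 [1101]: F1=0 F2=0 -> F1&~F2 -> 0
  row 14 [1110]: F1=0 F2=0 -> F1&~F2 -> 0
  row 15 [1111]: F1=1 F2=0 -> F1&~F2 -> 1
Full result column, 4 rows per line (u,v fixed per line; w,z runs 00..11 left to right):
  rows 0-3 [u,v=00]: 0000  = hex 0
  rows 4-7 [u,v=01]: 1110  = hex E
  rows 8-11 [u,v=10]: 0000  = hex 0
  rows 12-15 [u,v=11]: 0001  = hex 1
Counterexample vector (row 0 .. row 15) = 0000111000000001
Output column grouped in 4s = 0000 1110 0000 0001 = 0x0E01
Convert to decimal digit by digit (value = value*16 + digit):
  0 -> 0
  0*16 + 14 (E) = 14
  14*16 + 0 = 224
  224*16 + 1 = 3585
Decimal = 3585

3585


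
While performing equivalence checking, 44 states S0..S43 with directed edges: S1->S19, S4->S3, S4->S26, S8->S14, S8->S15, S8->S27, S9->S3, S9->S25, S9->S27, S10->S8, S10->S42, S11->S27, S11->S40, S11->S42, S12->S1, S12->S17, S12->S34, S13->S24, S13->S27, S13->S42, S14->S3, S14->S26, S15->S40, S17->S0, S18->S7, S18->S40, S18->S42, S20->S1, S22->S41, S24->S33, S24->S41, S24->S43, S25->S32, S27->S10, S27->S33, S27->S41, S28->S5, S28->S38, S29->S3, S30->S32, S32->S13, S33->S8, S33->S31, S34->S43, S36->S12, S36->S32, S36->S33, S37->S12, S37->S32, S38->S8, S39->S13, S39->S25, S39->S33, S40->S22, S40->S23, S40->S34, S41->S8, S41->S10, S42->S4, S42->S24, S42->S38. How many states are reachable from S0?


BFS from S0:
  layer 0: {S0}
Reachable set: {S0}
Count = 1

1


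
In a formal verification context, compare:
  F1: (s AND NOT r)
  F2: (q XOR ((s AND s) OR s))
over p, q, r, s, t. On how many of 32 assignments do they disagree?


F1 = (s AND NOT r)
F2 = (q XOR ((s AND s) OR s))
Evaluate both on each of 32 rows (bits = p,q,r,s,t):
  row 0 [00000]: F1=0 F2=0 -> 0
  row 1 [00001]: F1=0 F2=0 -> 0
  row 2 [00010]: F1=1 F2=1 -> 0
  row 3 [00011]: F1=1 F2=1 -> 0
  row 4 [00100]: F1=0 F2=0 -> 0
  row 5 [00101]: F1=0 F2=0 -> 0
  row 6 [00110]: F1=0 F2=1 (differ) -> 1
  row 7 [00111]: F1=0 F2=1 (differ) -> 1
  row 8 [01000]: F1=0 F2=1 (differ) -> 1
  row 9 [01001]: F1=0 F2=1 (differ) -> 1
  row 10 [01010]: F1=1 F2=0 (differ) -> 1
  row 11 [01011]: F1=1 F2=0 (differ) -> 1
  row 12 [01100]: F1=0 F2=1 (differ) -> 1
  row 13 [01101]: F1=0 F2=1 (differ) -> 1
  row 14 [01110]: F1=0 F2=0 -> 0
  row 15 [01111]: F1=0 F2=0 -> 0
  row 16 [10000]: F1=0 F2=0 -> 0
  row 17 [10001]: F1=0 F2=0 -> 0
  row 18 [10010]: F1=1 F2=1 -> 0
  row 19 [10011]: F1=1 F2=1 -> 0
  row 20 [10100]: F1=0 F2=0 -> 0
  row 21 [10101]: F1=0 F2=0 -> 0
  row 22 [10110]: F1=0 F2=1 (differ) -> 1
  row 23 [10111]: F1=0 F2=1 (differ) -> 1
  row 24 [11000]: F1=0 F2=1 (differ) -> 1
  row 25 [11001]: F1=0 F2=1 (differ) -> 1
  row 26 [11010]: F1=1 F2=0 (differ) -> 1
  row 27 [11011]: F1=1 F2=0 (differ) -> 1
  row 28 [11100]: F1=0 F2=1 (differ) -> 1
  row 29 [11101]: F1=0 F2=1 (differ) -> 1
  row 30 [11110]: F1=0 F2=0 -> 0
  row 31 [11111]: F1=0 F2=0 -> 0
Full result column, 8 rows per line (p,q fixed per line; r,s,t runs 000..111 left to right):
  rows 0-7 [p,q=00]: 00000011  (ones: 2)
  rows 8-15 [p,q=01]: 11111100  (ones: 6)
  rows 16-23 [p,q=10]: 00000011  (ones: 2)
  rows 24-31 [p,q=11]: 11111100  (ones: 6)
Disagreements = 2+6+2+6 = 16

16


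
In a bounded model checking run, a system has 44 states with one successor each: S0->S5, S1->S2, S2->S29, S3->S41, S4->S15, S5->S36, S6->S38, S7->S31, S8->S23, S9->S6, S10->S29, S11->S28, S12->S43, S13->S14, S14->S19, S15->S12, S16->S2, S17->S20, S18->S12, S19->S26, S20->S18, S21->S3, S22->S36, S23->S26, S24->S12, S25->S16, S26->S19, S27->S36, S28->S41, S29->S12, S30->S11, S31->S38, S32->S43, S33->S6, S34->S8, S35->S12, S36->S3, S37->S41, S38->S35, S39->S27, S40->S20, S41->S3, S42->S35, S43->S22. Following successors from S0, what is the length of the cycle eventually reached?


Trace from S0 until a state repeats:
  S0 -> S5 -> S36 -> S3 -> S41 -> S3
S3 first seen at step 3, revisited at step 5.
Cycle length = 5 - 3 = 2

2


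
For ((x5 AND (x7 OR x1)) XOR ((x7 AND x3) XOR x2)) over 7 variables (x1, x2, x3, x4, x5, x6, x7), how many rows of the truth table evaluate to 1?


Formula: ((x5 AND (x7 OR x1)) XOR ((x7 AND x3) XOR x2)) over 7 vars (128 rows)
Evaluate each row (x1, x2, x3, x4, x5, x6, x7 as bits, MSB first):
  row 0 [0000000]: ((0 AND (0 OR 0)) XOR ((0 AND 0) XOR 0)) -> 0
  row 1 [0000001]: ((0 AND (1 OR 0)) XOR ((1 AND 0) XOR 0)) -> 0
  row 2 [0000010]: ((0 AND (0 OR 0)) XOR ((0 AND 0) XOR 0)) -> 0
  row 3 [0000011]: ((0 AND (1 OR 0)) XOR ((1 AND 0) XOR 0)) -> 0
  row 4 [0000100]: ((1 AND (0 OR 0)) XOR ((0 AND 0) XOR 0)) -> 0
  (every remaining row is evaluated the same way; all 128 results are listed next)
Full result column, 8 rows per line (x1,x2,x3,x4 fixed per line; x5,x6,x7 runs 000..111 left to right):
  rows 0-7 [x1,x2,x3,x4=0000]: 00000101  (ones: 2)
  rows 8-15 [x1,x2,x3,x4=0001]: 00000101  (ones: 2)
  rows 16-23 [x1,x2,x3,x4=0010]: 01010000  (ones: 2)
  rows 24-31 [x1,x2,x3,x4=0011]: 01010000  (ones: 2)
  rows 32-39 [x1,x2,x3,x4=0100]: 11111010  (ones: 6)
  rows 40-47 [x1,x2,x3,x4=0101]: 11111010  (ones: 6)
  rows 48-55 [x1,x2,x3,x4=0110]: 10101111  (ones: 6)
  rows 56-63 [x1,x2,x3,x4=0111]: 10101111  (ones: 6)
  rows 64-71 [x1,x2,x3,x4=1000]: 00001111  (ones: 4)
  rows 72-79 [x1,x2,x3,x4=1001]: 00001111  (ones: 4)
  rows 80-87 [x1,x2,x3,x4=1010]: 01011010  (ones: 4)
  rows 88-95 [x1,x2,x3,x4=1011]: 01011010  (ones: 4)
  rows 96-103 [x1,x2,x3,x4=1100]: 11110000  (ones: 4)
  rows 104-111 [x1,x2,x3,x4=1101]: 11110000  (ones: 4)
  rows 112-119 [x1,x2,x3,x4=1110]: 10100101  (ones: 4)
  rows 120-127 [x1,x2,x3,x4=1111]: 10100101  (ones: 4)
Count of 1-rows = 2+2+2+2+6+6+6+6+4+4+4+4+4+4+4+4 = 64

64


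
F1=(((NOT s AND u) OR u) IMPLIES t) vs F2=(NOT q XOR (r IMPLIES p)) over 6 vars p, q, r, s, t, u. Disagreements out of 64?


F1 = (((NOT s AND u) OR u) IMPLIES t)
F2 = (NOT q XOR (r IMPLIES p))
Evaluate both on each of 64 rows (bits = p,q,r,s,t,u):
  row 0 [000000]: F1=1 F2=0 (differ) -> 1
  row 1 [000001]: F1=0 F2=0 -> 0
  row 2 [000010]: F1=1 F2=0 (differ) -> 1
  row 3 [000011]: F1=1 F2=0 (differ) -> 1
  row 4 [000100]: F1=1 F2=0 (differ) -> 1
  (every remaining row is evaluated the same way; all 64 results are listed next)
Full result column, 8 rows per line (p,q,r fixed per line; s,t,u runs 000..111 left to right):
  rows 0-7 [p,q,r=000]: 10111011  (ones: 6)
  rows 8-15 [p,q,r=001]: 01000100  (ones: 2)
  rows 16-23 [p,q,r=010]: 01000100  (ones: 2)
  rows 24-31 [p,q,r=011]: 10111011  (ones: 6)
  rows 32-39 [p,q,r=100]: 10111011  (ones: 6)
  rows 40-47 [p,q,r=101]: 10111011  (ones: 6)
  rows 48-55 [p,q,r=110]: 01000100  (ones: 2)
  rows 56-63 [p,q,r=111]: 01000100  (ones: 2)
Disagreements = 6+2+2+6+6+6+2+2 = 32

32


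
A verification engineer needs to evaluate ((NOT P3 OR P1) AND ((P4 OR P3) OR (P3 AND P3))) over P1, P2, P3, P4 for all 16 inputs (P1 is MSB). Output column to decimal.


Formula: ((NOT P3 OR P1) AND ((P4 OR P3) OR (P3 AND P3))) over P1, P2, P3, P4 (16 rows)
Evaluate each row (bits = P1,P2,P3,P4, MSB first):
  row 0 [0000]: ((NOT 0 OR 0) AND ((0 OR 0) OR (0 AND 0))) -> 0
  row 1 [0001]: ((NOT 0 OR 0) AND ((1 OR 0) OR (0 AND 0))) -> 1
  row 2 [0010]: ((NOT 1 OR 0) AND ((0 OR 1) OR (1 AND 1))) -> 0
  row 3 [0011]: ((NOT 1 OR 0) AND ((1 OR 1) OR (1 AND 1))) -> 0
  row 4 [0100]: ((NOT 0 OR 0) AND ((0 OR 0) OR (0 AND 0))) -> 0
  row 5 [0101]: ((NOT 0 OR 0) AND ((1 OR 0) OR (0 AND 0))) -> 1
  row 6 [0110]: ((NOT 1 OR 0) AND ((0 OR 1) OR (1 AND 1))) -> 0
  row 7 [0111]: ((NOT 1 OR 0) AND ((1 OR 1) OR (1 AND 1))) -> 0
  row 8 [1000]: ((NOT 0 OR 1) AND ((0 OR 0) OR (0 AND 0))) -> 0
  row 9 [1001]: ((NOT 0 OR 1) AND ((1 OR 0) OR (0 AND 0))) -> 1
  row 10 [1010]: ((NOT 1 OR 1) AND ((0 OR 1) OR (1 AND 1))) -> 1
  row 11 [1011]: ((NOT 1 OR 1) AND ((1 OR 1) OR (1 AND 1))) -> 1
  row 12 [1100]: ((NOT 0 OR 1) AND ((0 OR 0) OR (0 AND 0))) -> 0
  row 13 [1101]: ((NOT 0 OR 1) AND ((1 OR 0) OR (0 AND 0))) -> 1
  row 14 [1110]: ((NOT 1 OR 1) AND ((0 OR 1) OR (1 AND 1))) -> 1
  row 15 [1111]: ((NOT 1 OR 1) AND ((1 OR 1) OR (1 AND 1))) -> 1
Full result column, 4 rows per line (P1,P2 fixed per line; P3,P4 runs 00..11 left to right):
  rows 0-3 [P1,P2=00]: 0100  = hex 4
  rows 4-7 [P1,P2=01]: 0100  = hex 4
  rows 8-11 [P1,P2=10]: 0111  = hex 7
  rows 12-15 [P1,P2=11]: 0111  = hex 7
Output column (row 0 .. row 15) = 0100010001110111
Output column grouped in 4s = 0100 0100 0111 0111 = 0x4477
Convert to decimal digit by digit (value = value*16 + digit):
  4 -> 4
  4*16 + 4 = 68
  68*16 + 7 = 1095
  1095*16 + 7 = 17527
Decimal = 17527

17527


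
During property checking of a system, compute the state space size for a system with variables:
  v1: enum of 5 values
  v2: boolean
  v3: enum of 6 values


State space = product of domain sizes of all variables.
Domain sizes:
  v1 (enum of 5 values): 5
  v2 (boolean): 2
  v3 (enum of 6 values): 6
Product = 5 * 2 * 6 = 60

60


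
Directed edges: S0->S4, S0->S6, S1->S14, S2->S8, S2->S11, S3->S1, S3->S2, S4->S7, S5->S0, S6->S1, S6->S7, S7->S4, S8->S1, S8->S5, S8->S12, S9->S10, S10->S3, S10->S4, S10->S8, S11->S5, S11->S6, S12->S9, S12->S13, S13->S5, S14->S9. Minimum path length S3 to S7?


BFS layer-by-layer from S3:
  dist 0: {S3}
  dist 1: {S1, S2}
  dist 2: {S8, S11, S14}
  dist 3: {S5, S6, S9, S12}
  dist 4: {S0, S7, S10, S13}
  -> S7 reached at distance 4
Shortest path length = 4

4


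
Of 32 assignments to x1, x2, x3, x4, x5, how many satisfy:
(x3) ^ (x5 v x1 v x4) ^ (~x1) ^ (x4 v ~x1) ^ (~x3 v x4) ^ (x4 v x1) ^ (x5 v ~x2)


CNF with 7 clauses over 5 vars (32 assignments).
An assignment satisfies CNF iff every clause has >=1 true literal.
Check each row (bits = x1,x2,x3,x4,x5; clause T/F shown):
  row 0 [00000]: clauses=FFTTTFT -> 0
  row 1 [00001]: clauses=FTTTTFT -> 0
  row 2 [00010]: clauses=FTTTTTT -> 0
  row 3 [00011]: clauses=FTTTTTT -> 0
  row 4 [00100]: clauses=TFTTFFT -> 0
  row 5 [00101]: clauses=TTTTFFT -> 0
  row 6 [00110]: clauses=TTTTTTT -> 1
  row 7 [00111]: clauses=TTTTTTT -> 1
  row 8 [01000]: clauses=FFTTTFF -> 0
  row 9 [01001]: clauses=FTTTTFT -> 0
  row 10 [01010]: clauses=FTTTTTF -> 0
  row 11 [01011]: clauses=FTTTTTT -> 0
  row 12 [01100]: clauses=TFTTFFF -> 0
  row 13 [01101]: clauses=TTTTFFT -> 0
  row 14 [01110]: clauses=TTTTTTF -> 0
  row 15 [01111]: clauses=TTTTTTT -> 1
  row 16 [10000]: clauses=FTFFTTT -> 0
  row 17 [10001]: clauses=FTFFTTT -> 0
  row 18 [10010]: clauses=FTFTTTT -> 0
  row 19 [10011]: clauses=FTFTTTT -> 0
  row 20 [10100]: clauses=TTFFFTT -> 0
  row 21 [10101]: clauses=TTFFFTT -> 0
  row 22 [10110]: clauses=TTFTTTT -> 0
  row 23 [10111]: clauses=TTFTTTT -> 0
  row 24 [11000]: clauses=FTFFTTF -> 0
  row 25 [11001]: clauses=FTFFTTT -> 0
  row 26 [11010]: clauses=FTFTTTF -> 0
  row 27 [11011]: clauses=FTFTTTT -> 0
  row 28 [11100]: clauses=TTFFFTF -> 0
  row 29 [11101]: clauses=TTFFFTT -> 0
  row 30 [11110]: clauses=TTFTTTF -> 0
  row 31 [11111]: clauses=TTFTTTT -> 0
Full result column, 8 rows per line (x1,x2 fixed per line; x3,x4,x5 runs 000..111 left to right):
  rows 0-7 [x1,x2=00]: 00000011  (ones: 2)
  rows 8-15 [x1,x2=01]: 00000001  (ones: 1)
  rows 16-23 [x1,x2=10]: 00000000  (ones: 0)
  rows 24-31 [x1,x2=11]: 00000000  (ones: 0)
Satisfying assignments = 2+1+0+0 = 3

3


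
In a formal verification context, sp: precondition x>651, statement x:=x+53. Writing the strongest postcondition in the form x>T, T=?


Formula: sp(P, x:=E) = exists old_x. (x = E[old_x/x]) AND P[old_x/x] (old_x is the value of x before the assignment; eliminate old_x by solving x = E[old_x/x] for old_x)
Step 1: Precondition P: x>651, i.e. old_x > 651
Step 2: Assignment gives x = old_x + 53, so old_x = x - 53
Step 3: Substitute into P: x - 53 > 651
Step 4: Simplify: x > 651+53 = 704

704


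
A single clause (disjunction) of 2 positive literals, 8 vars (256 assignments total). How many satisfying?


Step 1: Total=2^8=256
Step 2: Unsat when all 2 false: 2^6=64
Step 3: Sat=256-64=192

192


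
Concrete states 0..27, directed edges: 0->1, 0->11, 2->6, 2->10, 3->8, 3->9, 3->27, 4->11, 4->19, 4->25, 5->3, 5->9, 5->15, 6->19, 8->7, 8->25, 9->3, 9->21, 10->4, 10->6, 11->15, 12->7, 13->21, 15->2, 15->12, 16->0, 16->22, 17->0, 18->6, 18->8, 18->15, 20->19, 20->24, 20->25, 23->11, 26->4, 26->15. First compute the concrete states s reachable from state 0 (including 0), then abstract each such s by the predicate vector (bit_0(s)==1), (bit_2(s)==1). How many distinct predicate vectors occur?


BFS from 0:
Concrete reachable: {0, 1, 2, 4, 6, 7, 10, 11, 12, 15, 19, 25}
Abstract via predicates (bit_0(s)==1), (bit_2(s)==1):
  (0,0) <- {0, 2, 10}
  (0,1) <- {4, 6, 12}
  (1,0) <- {1, 11, 19, 25}
  (1,1) <- {7, 15}
Distinct abstract states = 4

4


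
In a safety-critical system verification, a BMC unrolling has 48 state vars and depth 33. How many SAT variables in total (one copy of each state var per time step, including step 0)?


BMC unrolls to depth k, creating one copy of each state var for steps 0..k.
Step count = 33 + 1 = 34 (steps 0 through 33)
Vars per step = 48
Total = 48 * 34 = 1632

1632


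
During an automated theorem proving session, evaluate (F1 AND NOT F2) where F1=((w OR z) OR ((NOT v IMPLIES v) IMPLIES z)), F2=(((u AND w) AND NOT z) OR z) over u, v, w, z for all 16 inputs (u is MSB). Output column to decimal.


F1 = ((w OR z) OR ((NOT v IMPLIES v) IMPLIES z))
F2 = (((u AND w) AND NOT z) OR z)
Counterexample to F1=>F2 is where F1=1 and F2=0.
Evaluate each row (bits = u,v,w,z, MSB first):
  row 0 [0000]: F1=1 F2=0 -> F1&~F2 -> 1
  row 1 [0001]: F1=1 F2=1 -> F1&~F2 -> 0
  row 2 [0010]: F1=1 F2=0 -> F1&~F2 -> 1
  row 3 [0011]: F1=1 F2=1 -> F1&~F2 -> 0
  row 4 [0100]: F1=0 F2=0 -> F1&~F2 -> 0
  row 5 [0101]: F1=1 F2=1 -> F1&~F2 -> 0
  row 6 [0110]: F1=1 F2=0 -> F1&~F2 -> 1
  row 7 [0111]: F1=1 F2=1 -> F1&~F2 -> 0
  row 8 [1000]: F1=1 F2=0 -> F1&~F2 -> 1
  row 9 [1001]: F1=1 F2=1 -> F1&~F2 -> 0
  row 10 [1010]: F1=1 F2=1 -> F1&~F2 -> 0
  row 11 [1011]: F1=1 F2=1 -> F1&~F2 -> 0
  row 12 [1100]: F1=0 F2=0 -> F1&~F2 -> 0
  row 13 [1101]: F1=1 F2=1 -> F1&~F2 -> 0
  row 14 [1110]: F1=1 F2=1 -> F1&~F2 -> 0
  row 15 [1111]: F1=1 F2=1 -> F1&~F2 -> 0
Full result column, 4 rows per line (u,v fixed per line; w,z runs 00..11 left to right):
  rows 0-3 [u,v=00]: 1010  = hex A
  rows 4-7 [u,v=01]: 0010  = hex 2
  rows 8-11 [u,v=10]: 1000  = hex 8
  rows 12-15 [u,v=11]: 0000  = hex 0
Counterexample vector (row 0 .. row 15) = 1010001010000000
Output column grouped in 4s = 1010 0010 1000 0000 = 0xA280
Convert to decimal digit by digit (value = value*16 + digit):
  A -> 10
  10*16 + 2 = 162
  162*16 + 8 = 2600
  2600*16 + 0 = 41600
Decimal = 41600

41600


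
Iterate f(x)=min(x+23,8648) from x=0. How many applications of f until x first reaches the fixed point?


Step 1: x=0, cap=8648, increment=23
Step 2: x grows by 23 each step until capped at 8648; fixed point is x=8648
Step 3: iterations = ceil(8648/23) = 376

376


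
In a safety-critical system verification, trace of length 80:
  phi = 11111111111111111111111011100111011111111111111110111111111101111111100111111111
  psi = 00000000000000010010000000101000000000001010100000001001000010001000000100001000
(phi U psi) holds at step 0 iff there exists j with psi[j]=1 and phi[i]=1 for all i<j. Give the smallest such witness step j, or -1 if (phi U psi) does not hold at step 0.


(phi U psi) at 0: need smallest j with psi[j]=1 and phi[i]=1 for all i in [0,j).
Scan from step 0:
  step 0: phi=1, psi=0 -> continue
  step 1: phi=1, psi=0 -> continue
  step 2: phi=1, psi=0 -> continue
  step 3: phi=1, psi=0 -> continue
  step 15: psi=1 and phi held for [0,15) -> witness found
Witness step = 15

15


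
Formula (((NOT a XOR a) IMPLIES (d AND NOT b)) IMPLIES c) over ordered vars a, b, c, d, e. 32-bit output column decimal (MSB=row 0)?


Formula: (((NOT a XOR a) IMPLIES (d AND NOT b)) IMPLIES c) over a, b, c, d, e (32 rows)
Evaluate each row (bits = a,b,c,d,e, MSB first):
  row 0 [00000]: (((NOT 0 XOR 0) IMPLIES (0 AND NOT 0)) IMPLIES 0) -> 1
  row 1 [00001]: (((NOT 0 XOR 0) IMPLIES (0 AND NOT 0)) IMPLIES 0) -> 1
  row 2 [00010]: (((NOT 0 XOR 0) IMPLIES (1 AND NOT 0)) IMPLIES 0) -> 0
  row 3 [00011]: (((NOT 0 XOR 0) IMPLIES (1 AND NOT 0)) IMPLIES 0) -> 0
  row 4 [00100]: (((NOT 0 XOR 0) IMPLIES (0 AND NOT 0)) IMPLIES 1) -> 1
  row 5 [00101]: (((NOT 0 XOR 0) IMPLIES (0 AND NOT 0)) IMPLIES 1) -> 1
  row 6 [00110]: (((NOT 0 XOR 0) IMPLIES (1 AND NOT 0)) IMPLIES 1) -> 1
  row 7 [00111]: (((NOT 0 XOR 0) IMPLIES (1 AND NOT 0)) IMPLIES 1) -> 1
  row 8 [01000]: (((NOT 0 XOR 0) IMPLIES (0 AND NOT 1)) IMPLIES 0) -> 1
  row 9 [01001]: (((NOT 0 XOR 0) IMPLIES (0 AND NOT 1)) IMPLIES 0) -> 1
  row 10 [01010]: (((NOT 0 XOR 0) IMPLIES (1 AND NOT 1)) IMPLIES 0) -> 1
  row 11 [01011]: (((NOT 0 XOR 0) IMPLIES (1 AND NOT 1)) IMPLIES 0) -> 1
  row 12 [01100]: (((NOT 0 XOR 0) IMPLIES (0 AND NOT 1)) IMPLIES 1) -> 1
  row 13 [01101]: (((NOT 0 XOR 0) IMPLIES (0 AND NOT 1)) IMPLIES 1) -> 1
  row 14 [01110]: (((NOT 0 XOR 0) IMPLIES (1 AND NOT 1)) IMPLIES 1) -> 1
  row 15 [01111]: (((NOT 0 XOR 0) IMPLIES (1 AND NOT 1)) IMPLIES 1) -> 1
  row 16 [10000]: (((NOT 1 XOR 1) IMPLIES (0 AND NOT 0)) IMPLIES 0) -> 1
  row 17 [10001]: (((NOT 1 XOR 1) IMPLIES (0 AND NOT 0)) IMPLIES 0) -> 1
  row 18 [10010]: (((NOT 1 XOR 1) IMPLIES (1 AND NOT 0)) IMPLIES 0) -> 0
  row 19 [10011]: (((NOT 1 XOR 1) IMPLIES (1 AND NOT 0)) IMPLIES 0) -> 0
  row 20 [10100]: (((NOT 1 XOR 1) IMPLIES (0 AND NOT 0)) IMPLIES 1) -> 1
  row 21 [10101]: (((NOT 1 XOR 1) IMPLIES (0 AND NOT 0)) IMPLIES 1) -> 1
  row 22 [10110]: (((NOT 1 XOR 1) IMPLIES (1 AND NOT 0)) IMPLIES 1) -> 1
  row 23 [10111]: (((NOT 1 XOR 1) IMPLIES (1 AND NOT 0)) IMPLIES 1) -> 1
  row 24 [11000]: (((NOT 1 XOR 1) IMPLIES (0 AND NOT 1)) IMPLIES 0) -> 1
  row 25 [11001]: (((NOT 1 XOR 1) IMPLIES (0 AND NOT 1)) IMPLIES 0) -> 1
  row 26 [11010]: (((NOT 1 XOR 1) IMPLIES (1 AND NOT 1)) IMPLIES 0) -> 1
  row 27 [11011]: (((NOT 1 XOR 1) IMPLIES (1 AND NOT 1)) IMPLIES 0) -> 1
  row 28 [11100]: (((NOT 1 XOR 1) IMPLIES (0 AND NOT 1)) IMPLIES 1) -> 1
  row 29 [11101]: (((NOT 1 XOR 1) IMPLIES (0 AND NOT 1)) IMPLIES 1) -> 1
  row 30 [11110]: (((NOT 1 XOR 1) IMPLIES (1 AND NOT 1)) IMPLIES 1) -> 1
  row 31 [11111]: (((NOT 1 XOR 1) IMPLIES (1 AND NOT 1)) IMPLIES 1) -> 1
Full result column, 4 rows per line (a,b,c fixed per line; d,e runs 00..11 left to right):
  rows 0-3 [a,b,c=000]: 1100  = hex C
  rows 4-7 [a,b,c=001]: 1111  = hex F
  rows 8-11 [a,b,c=010]: 1111  = hex F
  rows 12-15 [a,b,c=011]: 1111  = hex F
  rows 16-19 [a,b,c=100]: 1100  = hex C
  rows 20-23 [a,b,c=101]: 1111  = hex F
  rows 24-27 [a,b,c=110]: 1111  = hex F
  rows 28-31 [a,b,c=111]: 1111  = hex F
Output column (row 0 .. row 31) = 11001111111111111100111111111111
Output column grouped in 4s = 1100 1111 1111 1111 1100 1111 1111 1111 = 0xCFFFCFFF
Convert to decimal digit by digit (value = value*16 + digit):
  C -> 12
  12*16 + 15 (F) = 207
  207*16 + 15 (F) = 3327
  3327*16 + 15 (F) = 53247
  53247*16 + 12 (C) = 851964
  851964*16 + 15 (F) = 13631439
  13631439*16 + 15 (F) = 218103039
  218103039*16 + 15 (F) = 3489648639
Decimal = 3489648639

3489648639


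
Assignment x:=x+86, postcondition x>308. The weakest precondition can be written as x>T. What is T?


Formula: wp(x:=E, P) = P[E/x] (substitute E for x in postcondition)
Step 1: Postcondition: x>308
Step 2: Substitute x+86 for x: x+86>308
Step 3: Solve for x: x > 308-86 = 222

222


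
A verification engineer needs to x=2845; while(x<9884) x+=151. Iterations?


Step 1: x goes from 2845 toward 9884 by 151; the body runs while x<9884, so iterations = ceil((bound-start)/step)
Step 2: Distance=7039
Step 3: ceil(7039/151)=47

47


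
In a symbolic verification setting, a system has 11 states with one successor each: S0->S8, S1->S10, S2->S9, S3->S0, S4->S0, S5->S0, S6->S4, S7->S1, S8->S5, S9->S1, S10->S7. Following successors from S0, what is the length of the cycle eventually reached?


Trace from S0 until a state repeats:
  S0 -> S8 -> S5 -> S0
S0 first seen at step 0, revisited at step 3.
Cycle length = 3 - 0 = 3

3


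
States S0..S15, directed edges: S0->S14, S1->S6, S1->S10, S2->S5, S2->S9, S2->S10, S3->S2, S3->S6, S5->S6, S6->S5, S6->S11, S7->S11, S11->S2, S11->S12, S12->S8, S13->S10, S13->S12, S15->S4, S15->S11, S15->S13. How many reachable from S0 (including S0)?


BFS from S0:
  layer 0: {S0}
  layer 1: {S14}
Reachable set: {S0, S14}
Count = 2

2


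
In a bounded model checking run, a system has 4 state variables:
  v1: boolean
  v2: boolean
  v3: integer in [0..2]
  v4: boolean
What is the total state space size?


State space = product of domain sizes of all variables.
Domain sizes:
  v1 (boolean): 2
  v2 (boolean): 2
  v3 (integer in [0..2]): 3
  v4 (boolean): 2
Product = 2 * 2 * 3 * 2 = 24

24


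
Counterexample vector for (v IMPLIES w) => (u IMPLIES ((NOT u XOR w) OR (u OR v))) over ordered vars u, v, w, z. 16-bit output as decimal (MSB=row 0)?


F1 = (v IMPLIES w)
F2 = (u IMPLIES ((NOT u XOR w) OR (u OR v)))
Counterexample to F1=>F2 is where F1=1 and F2=0.
Evaluate each row (bits = u,v,w,z, MSB first):
  row 0 [0000]: F1=1 F2=1 -> F1&~F2 -> 0
  row 1 [0001]: F1=1 F2=1 -> F1&~F2 -> 0
  row 2 [0010]: F1=1 F2=1 -> F1&~F2 -> 0
  row 3 [0011]: F1=1 F2=1 -> F1&~F2 -> 0
  row 4 [0100]: F1=0 F2=1 -> F1&~F2 -> 0
  row 5 [0101]: F1=0 F2=1 -> F1&~F2 -> 0
  row 6 [0110]: F1=1 F2=1 -> F1&~F2 -> 0
  row 7 [0111]: F1=1 F2=1 -> F1&~F2 -> 0
  row 8 [1000]: F1=1 F2=1 -> F1&~F2 -> 0
  row 9 [1001]: F1=1 F2=1 -> F1&~F2 -> 0
  row 10 [1010]: F1=1 F2=1 -> F1&~F2 -> 0
  row 11 [1011]: F1=1 F2=1 -> F1&~F2 -> 0
  row 12 [1100]: F1=0 F2=1 -> F1&~F2 -> 0
  row 13 [1101]: F1=0 F2=1 -> F1&~F2 -> 0
  row 14 [1110]: F1=1 F2=1 -> F1&~F2 -> 0
  row 15 [1111]: F1=1 F2=1 -> F1&~F2 -> 0
Full result column, 4 rows per line (u,v fixed per line; w,z runs 00..11 left to right):
  rows 0-3 [u,v=00]: 0000  = hex 0
  rows 4-7 [u,v=01]: 0000  = hex 0
  rows 8-11 [u,v=10]: 0000  = hex 0
  rows 12-15 [u,v=11]: 0000  = hex 0
Counterexample vector (row 0 .. row 15) = 0000000000000000
Output column grouped in 4s = 0000 0000 0000 0000 = 0x0000
Convert to decimal digit by digit (value = value*16 + digit):
  0 -> 0
  0*16 + 0 = 0
  0*16 + 0 = 0
  0*16 + 0 = 0
Decimal = 0

0


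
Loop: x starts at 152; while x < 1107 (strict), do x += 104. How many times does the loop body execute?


Step 1: x goes from 152 toward 1107 by 104; the body runs while x<1107, so iterations = ceil((bound-start)/step)
Step 2: Distance=955
Step 3: ceil(955/104)=10

10


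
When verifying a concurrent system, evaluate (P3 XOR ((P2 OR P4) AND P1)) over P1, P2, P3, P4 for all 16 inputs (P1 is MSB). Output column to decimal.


Formula: (P3 XOR ((P2 OR P4) AND P1)) over P1, P2, P3, P4 (16 rows)
Evaluate each row (bits = P1,P2,P3,P4, MSB first):
  row 0 [0000]: (0 XOR ((0 OR 0) AND 0)) -> 0
  row 1 [0001]: (0 XOR ((0 OR 1) AND 0)) -> 0
  row 2 [0010]: (1 XOR ((0 OR 0) AND 0)) -> 1
  row 3 [0011]: (1 XOR ((0 OR 1) AND 0)) -> 1
  row 4 [0100]: (0 XOR ((1 OR 0) AND 0)) -> 0
  row 5 [0101]: (0 XOR ((1 OR 1) AND 0)) -> 0
  row 6 [0110]: (1 XOR ((1 OR 0) AND 0)) -> 1
  row 7 [0111]: (1 XOR ((1 OR 1) AND 0)) -> 1
  row 8 [1000]: (0 XOR ((0 OR 0) AND 1)) -> 0
  row 9 [1001]: (0 XOR ((0 OR 1) AND 1)) -> 1
  row 10 [1010]: (1 XOR ((0 OR 0) AND 1)) -> 1
  row 11 [1011]: (1 XOR ((0 OR 1) AND 1)) -> 0
  row 12 [1100]: (0 XOR ((1 OR 0) AND 1)) -> 1
  row 13 [1101]: (0 XOR ((1 OR 1) AND 1)) -> 1
  row 14 [1110]: (1 XOR ((1 OR 0) AND 1)) -> 0
  row 15 [1111]: (1 XOR ((1 OR 1) AND 1)) -> 0
Full result column, 4 rows per line (P1,P2 fixed per line; P3,P4 runs 00..11 left to right):
  rows 0-3 [P1,P2=00]: 0011  = hex 3
  rows 4-7 [P1,P2=01]: 0011  = hex 3
  rows 8-11 [P1,P2=10]: 0110  = hex 6
  rows 12-15 [P1,P2=11]: 1100  = hex C
Output column (row 0 .. row 15) = 0011001101101100
Output column grouped in 4s = 0011 0011 0110 1100 = 0x336C
Convert to decimal digit by digit (value = value*16 + digit):
  3 -> 3
  3*16 + 3 = 51
  51*16 + 6 = 822
  822*16 + 12 (C) = 13164
Decimal = 13164

13164


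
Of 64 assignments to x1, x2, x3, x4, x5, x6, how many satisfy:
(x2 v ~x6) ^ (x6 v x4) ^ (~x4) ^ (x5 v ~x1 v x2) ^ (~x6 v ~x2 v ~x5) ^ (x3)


CNF with 6 clauses over 6 vars (64 assignments).
An assignment satisfies CNF iff every clause has >=1 true literal.
Check each row (bits = x1,x2,x3,x4,x5,x6; clause T/F shown):
  row 0 [000000]: clauses=TFTTTF -> 0
  row 1 [000001]: clauses=FTTTTF -> 0
  row 2 [000010]: clauses=TFTTTF -> 0
  row 3 [000011]: clauses=FTTTTF -> 0
  row 4 [000100]: clauses=TTFTTF -> 0
  (every remaining row is evaluated the same way; all 64 results are listed next)
Full result column, 8 rows per line (x1,x2,x3 fixed per line; x4,x5,x6 runs 000..111 left to right):
  rows 0-7 [x1,x2,x3=000]: 00000000  (ones: 0)
  rows 8-15 [x1,x2,x3=001]: 00000000  (ones: 0)
  rows 16-23 [x1,x2,x3=010]: 00000000  (ones: 0)
  rows 24-31 [x1,x2,x3=011]: 01000000  (ones: 1)
  rows 32-39 [x1,x2,x3=100]: 00000000  (ones: 0)
  rows 40-47 [x1,x2,x3=101]: 00000000  (ones: 0)
  rows 48-55 [x1,x2,x3=110]: 00000000  (ones: 0)
  rows 56-63 [x1,x2,x3=111]: 01000000  (ones: 1)
Satisfying assignments = 0+0+0+1+0+0+0+1 = 2

2


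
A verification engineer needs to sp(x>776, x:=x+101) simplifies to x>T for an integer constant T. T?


Formula: sp(P, x:=E) = exists old_x. (x = E[old_x/x]) AND P[old_x/x] (old_x is the value of x before the assignment; eliminate old_x by solving x = E[old_x/x] for old_x)
Step 1: Precondition P: x>776, i.e. old_x > 776
Step 2: Assignment gives x = old_x + 101, so old_x = x - 101
Step 3: Substitute into P: x - 101 > 776
Step 4: Simplify: x > 776+101 = 877

877


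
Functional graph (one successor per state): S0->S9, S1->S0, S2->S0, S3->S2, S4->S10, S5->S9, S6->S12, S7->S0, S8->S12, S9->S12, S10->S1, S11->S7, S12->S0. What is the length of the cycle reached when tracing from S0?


Trace from S0 until a state repeats:
  S0 -> S9 -> S12 -> S0
S0 first seen at step 0, revisited at step 3.
Cycle length = 3 - 0 = 3

3


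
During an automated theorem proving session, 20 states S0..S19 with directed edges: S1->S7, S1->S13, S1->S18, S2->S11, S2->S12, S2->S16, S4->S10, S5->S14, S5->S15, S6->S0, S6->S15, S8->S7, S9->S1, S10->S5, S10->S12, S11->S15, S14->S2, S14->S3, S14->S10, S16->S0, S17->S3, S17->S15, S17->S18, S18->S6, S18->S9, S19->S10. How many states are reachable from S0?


BFS from S0:
  layer 0: {S0}
Reachable set: {S0}
Count = 1

1


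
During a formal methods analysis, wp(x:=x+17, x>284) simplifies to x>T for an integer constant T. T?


Formula: wp(x:=E, P) = P[E/x] (substitute E for x in postcondition)
Step 1: Postcondition: x>284
Step 2: Substitute x+17 for x: x+17>284
Step 3: Solve for x: x > 284-17 = 267

267


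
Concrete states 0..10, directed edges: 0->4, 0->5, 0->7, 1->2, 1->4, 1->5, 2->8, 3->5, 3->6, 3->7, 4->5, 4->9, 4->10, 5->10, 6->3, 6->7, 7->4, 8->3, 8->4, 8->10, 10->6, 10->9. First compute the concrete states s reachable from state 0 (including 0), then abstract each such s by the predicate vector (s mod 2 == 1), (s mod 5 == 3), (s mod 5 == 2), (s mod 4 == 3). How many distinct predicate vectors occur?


BFS from 0:
Concrete reachable: {0, 3, 4, 5, 6, 7, 9, 10}
Abstract via predicates (s mod 2 == 1), (s mod 5 == 3), (s mod 5 == 2), (s mod 4 == 3):
  (0,0,0,0) <- {0, 4, 6, 10}
  (1,0,0,0) <- {5, 9}
  (1,0,1,1) <- {7}
  (1,1,0,1) <- {3}
Distinct abstract states = 4

4


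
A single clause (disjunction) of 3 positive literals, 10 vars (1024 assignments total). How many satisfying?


Step 1: Total=2^10=1024
Step 2: Unsat when all 3 false: 2^7=128
Step 3: Sat=1024-128=896

896


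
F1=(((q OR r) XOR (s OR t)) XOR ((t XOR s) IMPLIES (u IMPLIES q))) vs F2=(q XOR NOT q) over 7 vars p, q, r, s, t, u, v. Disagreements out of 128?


F1 = (((q OR r) XOR (s OR t)) XOR ((t XOR s) IMPLIES (u IMPLIES q)))
F2 = (q XOR NOT q)
Evaluate both on each of 128 rows (bits = p,q,r,s,t,u,v):
  row 0 [0000000]: F1=1 F2=1 -> 0
  row 1 [0000001]: F1=1 F2=1 -> 0
  row 2 [0000010]: F1=1 F2=1 -> 0
  row 3 [0000011]: F1=1 F2=1 -> 0
  row 4 [0000100]: F1=0 F2=1 (differ) -> 1
  (every remaining row is evaluated the same way; all 128 results are listed next)
Full result column, 8 rows per line (p,q,r,s fixed per line; t,u,v runs 000..111 left to right):
  rows 0-7 [p,q,r,s=0000]: 00001100  (ones: 2)
  rows 8-15 [p,q,r,s=0001]: 11001111  (ones: 6)
  rows 16-23 [p,q,r,s=0010]: 11110011  (ones: 6)
  rows 24-31 [p,q,r,s=0011]: 00110000  (ones: 2)
  rows 32-39 [p,q,r,s=0100]: 11110000  (ones: 4)
  rows 40-47 [p,q,r,s=0101]: 00000000  (ones: 0)
  rows 48-55 [p,q,r,s=0110]: 11110000  (ones: 4)
  rows 56-63 [p,q,r,s=0111]: 00000000  (ones: 0)
  rows 64-71 [p,q,r,s=1000]: 00001100  (ones: 2)
  rows 72-79 [p,q,r,s=1001]: 11001111  (ones: 6)
  rows 80-87 [p,q,r,s=1010]: 11110011  (ones: 6)
  rows 88-95 [p,q,r,s=1011]: 00110000  (ones: 2)
  rows 96-103 [p,q,r,s=1100]: 11110000  (ones: 4)
  rows 104-111 [p,q,r,s=1101]: 00000000  (ones: 0)
  rows 112-119 [p,q,r,s=1110]: 11110000  (ones: 4)
  rows 120-127 [p,q,r,s=1111]: 00000000  (ones: 0)
Disagreements = 2+6+6+2+4+0+4+0+2+6+6+2+4+0+4+0 = 48

48


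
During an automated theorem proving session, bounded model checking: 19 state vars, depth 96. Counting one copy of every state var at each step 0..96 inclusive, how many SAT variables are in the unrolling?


BMC unrolls to depth k, creating one copy of each state var for steps 0..k.
Step count = 96 + 1 = 97 (steps 0 through 96)
Vars per step = 19
Total = 19 * 97 = 1843

1843


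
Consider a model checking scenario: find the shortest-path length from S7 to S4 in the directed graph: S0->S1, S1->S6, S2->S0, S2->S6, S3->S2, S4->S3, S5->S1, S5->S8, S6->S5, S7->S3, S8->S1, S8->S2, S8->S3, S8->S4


BFS layer-by-layer from S7:
  dist 0: {S7}
  dist 1: {S3}
  dist 2: {S2}
  dist 3: {S0, S6}
  dist 4: {S1, S5}
  dist 5: {S8}
  dist 6: {S4}
  -> S4 reached at distance 6
Shortest path length = 6

6


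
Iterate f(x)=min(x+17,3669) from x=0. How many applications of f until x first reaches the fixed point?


Step 1: x=0, cap=3669, increment=17
Step 2: x grows by 17 each step until capped at 3669; fixed point is x=3669
Step 3: iterations = ceil(3669/17) = 216

216


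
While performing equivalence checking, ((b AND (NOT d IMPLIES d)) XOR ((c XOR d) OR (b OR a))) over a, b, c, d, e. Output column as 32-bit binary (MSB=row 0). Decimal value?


Formula: ((b AND (NOT d IMPLIES d)) XOR ((c XOR d) OR (b OR a))) over a, b, c, d, e (32 rows)
Evaluate each row (bits = a,b,c,d,e, MSB first):
  row 0 [00000]: ((0 AND (NOT 0 IMPLIES 0)) XOR ((0 XOR 0) OR (0 OR 0))) -> 0
  row 1 [00001]: ((0 AND (NOT 0 IMPLIES 0)) XOR ((0 XOR 0) OR (0 OR 0))) -> 0
  row 2 [00010]: ((0 AND (NOT 1 IMPLIES 1)) XOR ((0 XOR 1) OR (0 OR 0))) -> 1
  row 3 [00011]: ((0 AND (NOT 1 IMPLIES 1)) XOR ((0 XOR 1) OR (0 OR 0))) -> 1
  row 4 [00100]: ((0 AND (NOT 0 IMPLIES 0)) XOR ((1 XOR 0) OR (0 OR 0))) -> 1
  row 5 [00101]: ((0 AND (NOT 0 IMPLIES 0)) XOR ((1 XOR 0) OR (0 OR 0))) -> 1
  row 6 [00110]: ((0 AND (NOT 1 IMPLIES 1)) XOR ((1 XOR 1) OR (0 OR 0))) -> 0
  row 7 [00111]: ((0 AND (NOT 1 IMPLIES 1)) XOR ((1 XOR 1) OR (0 OR 0))) -> 0
  row 8 [01000]: ((1 AND (NOT 0 IMPLIES 0)) XOR ((0 XOR 0) OR (1 OR 0))) -> 1
  row 9 [01001]: ((1 AND (NOT 0 IMPLIES 0)) XOR ((0 XOR 0) OR (1 OR 0))) -> 1
  row 10 [01010]: ((1 AND (NOT 1 IMPLIES 1)) XOR ((0 XOR 1) OR (1 OR 0))) -> 0
  row 11 [01011]: ((1 AND (NOT 1 IMPLIES 1)) XOR ((0 XOR 1) OR (1 OR 0))) -> 0
  row 12 [01100]: ((1 AND (NOT 0 IMPLIES 0)) XOR ((1 XOR 0) OR (1 OR 0))) -> 1
  row 13 [01101]: ((1 AND (NOT 0 IMPLIES 0)) XOR ((1 XOR 0) OR (1 OR 0))) -> 1
  row 14 [01110]: ((1 AND (NOT 1 IMPLIES 1)) XOR ((1 XOR 1) OR (1 OR 0))) -> 0
  row 15 [01111]: ((1 AND (NOT 1 IMPLIES 1)) XOR ((1 XOR 1) OR (1 OR 0))) -> 0
  row 16 [10000]: ((0 AND (NOT 0 IMPLIES 0)) XOR ((0 XOR 0) OR (0 OR 1))) -> 1
  row 17 [10001]: ((0 AND (NOT 0 IMPLIES 0)) XOR ((0 XOR 0) OR (0 OR 1))) -> 1
  row 18 [10010]: ((0 AND (NOT 1 IMPLIES 1)) XOR ((0 XOR 1) OR (0 OR 1))) -> 1
  row 19 [10011]: ((0 AND (NOT 1 IMPLIES 1)) XOR ((0 XOR 1) OR (0 OR 1))) -> 1
  row 20 [10100]: ((0 AND (NOT 0 IMPLIES 0)) XOR ((1 XOR 0) OR (0 OR 1))) -> 1
  row 21 [10101]: ((0 AND (NOT 0 IMPLIES 0)) XOR ((1 XOR 0) OR (0 OR 1))) -> 1
  row 22 [10110]: ((0 AND (NOT 1 IMPLIES 1)) XOR ((1 XOR 1) OR (0 OR 1))) -> 1
  row 23 [10111]: ((0 AND (NOT 1 IMPLIES 1)) XOR ((1 XOR 1) OR (0 OR 1))) -> 1
  row 24 [11000]: ((1 AND (NOT 0 IMPLIES 0)) XOR ((0 XOR 0) OR (1 OR 1))) -> 1
  row 25 [11001]: ((1 AND (NOT 0 IMPLIES 0)) XOR ((0 XOR 0) OR (1 OR 1))) -> 1
  row 26 [11010]: ((1 AND (NOT 1 IMPLIES 1)) XOR ((0 XOR 1) OR (1 OR 1))) -> 0
  row 27 [11011]: ((1 AND (NOT 1 IMPLIES 1)) XOR ((0 XOR 1) OR (1 OR 1))) -> 0
  row 28 [11100]: ((1 AND (NOT 0 IMPLIES 0)) XOR ((1 XOR 0) OR (1 OR 1))) -> 1
  row 29 [11101]: ((1 AND (NOT 0 IMPLIES 0)) XOR ((1 XOR 0) OR (1 OR 1))) -> 1
  row 30 [11110]: ((1 AND (NOT 1 IMPLIES 1)) XOR ((1 XOR 1) OR (1 OR 1))) -> 0
  row 31 [11111]: ((1 AND (NOT 1 IMPLIES 1)) XOR ((1 XOR 1) OR (1 OR 1))) -> 0
Full result column, 4 rows per line (a,b,c fixed per line; d,e runs 00..11 left to right):
  rows 0-3 [a,b,c=000]: 0011  = hex 3
  rows 4-7 [a,b,c=001]: 1100  = hex C
  rows 8-11 [a,b,c=010]: 1100  = hex C
  rows 12-15 [a,b,c=011]: 1100  = hex C
  rows 16-19 [a,b,c=100]: 1111  = hex F
  rows 20-23 [a,b,c=101]: 1111  = hex F
  rows 24-27 [a,b,c=110]: 1100  = hex C
  rows 28-31 [a,b,c=111]: 1100  = hex C
Output column (row 0 .. row 31) = 00111100110011001111111111001100
Output column grouped in 4s = 0011 1100 1100 1100 1111 1111 1100 1100 = 0x3CCCFFCC
Convert to decimal digit by digit (value = value*16 + digit):
  3 -> 3
  3*16 + 12 (C) = 60
  60*16 + 12 (C) = 972
  972*16 + 12 (C) = 15564
  15564*16 + 15 (F) = 249039
  249039*16 + 15 (F) = 3984639
  3984639*16 + 12 (C) = 63754236
  63754236*16 + 12 (C) = 1020067788
Decimal = 1020067788

1020067788


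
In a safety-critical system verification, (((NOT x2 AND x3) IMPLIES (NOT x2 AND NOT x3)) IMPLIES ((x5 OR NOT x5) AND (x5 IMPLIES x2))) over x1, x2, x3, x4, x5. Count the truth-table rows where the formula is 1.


Formula: (((NOT x2 AND x3) IMPLIES (NOT x2 AND NOT x3)) IMPLIES ((x5 OR NOT x5) AND (x5 IMPLIES x2))) over 5 vars (32 rows)
Evaluate each row (x1, x2, x3, x4, x5 as bits, MSB first):
  row 0 [00000]: (((NOT 0 AND 0) IMPLIES (NOT 0 AND NOT 0)) IMPLIES ((0 OR NOT 0) AND (0 IMPLIES 0))) -> 1
  row 1 [00001]: (((NOT 0 AND 0) IMPLIES (NOT 0 AND NOT 0)) IMPLIES ((1 OR NOT 1) AND (1 IMPLIES 0))) -> 0
  row 2 [00010]: (((NOT 0 AND 0) IMPLIES (NOT 0 AND NOT 0)) IMPLIES ((0 OR NOT 0) AND (0 IMPLIES 0))) -> 1
  row 3 [00011]: (((NOT 0 AND 0) IMPLIES (NOT 0 AND NOT 0)) IMPLIES ((1 OR NOT 1) AND (1 IMPLIES 0))) -> 0
  row 4 [00100]: (((NOT 0 AND 1) IMPLIES (NOT 0 AND NOT 1)) IMPLIES ((0 OR NOT 0) AND (0 IMPLIES 0))) -> 1
  row 5 [00101]: (((NOT 0 AND 1) IMPLIES (NOT 0 AND NOT 1)) IMPLIES ((1 OR NOT 1) AND (1 IMPLIES 0))) -> 1
  row 6 [00110]: (((NOT 0 AND 1) IMPLIES (NOT 0 AND NOT 1)) IMPLIES ((0 OR NOT 0) AND (0 IMPLIES 0))) -> 1
  row 7 [00111]: (((NOT 0 AND 1) IMPLIES (NOT 0 AND NOT 1)) IMPLIES ((1 OR NOT 1) AND (1 IMPLIES 0))) -> 1
  row 8 [01000]: (((NOT 1 AND 0) IMPLIES (NOT 1 AND NOT 0)) IMPLIES ((0 OR NOT 0) AND (0 IMPLIES 1))) -> 1
  row 9 [01001]: (((NOT 1 AND 0) IMPLIES (NOT 1 AND NOT 0)) IMPLIES ((1 OR NOT 1) AND (1 IMPLIES 1))) -> 1
  row 10 [01010]: (((NOT 1 AND 0) IMPLIES (NOT 1 AND NOT 0)) IMPLIES ((0 OR NOT 0) AND (0 IMPLIES 1))) -> 1
  row 11 [01011]: (((NOT 1 AND 0) IMPLIES (NOT 1 AND NOT 0)) IMPLIES ((1 OR NOT 1) AND (1 IMPLIES 1))) -> 1
  row 12 [01100]: (((NOT 1 AND 1) IMPLIES (NOT 1 AND NOT 1)) IMPLIES ((0 OR NOT 0) AND (0 IMPLIES 1))) -> 1
  row 13 [01101]: (((NOT 1 AND 1) IMPLIES (NOT 1 AND NOT 1)) IMPLIES ((1 OR NOT 1) AND (1 IMPLIES 1))) -> 1
  row 14 [01110]: (((NOT 1 AND 1) IMPLIES (NOT 1 AND NOT 1)) IMPLIES ((0 OR NOT 0) AND (0 IMPLIES 1))) -> 1
  row 15 [01111]: (((NOT 1 AND 1) IMPLIES (NOT 1 AND NOT 1)) IMPLIES ((1 OR NOT 1) AND (1 IMPLIES 1))) -> 1
  row 16 [10000]: (((NOT 0 AND 0) IMPLIES (NOT 0 AND NOT 0)) IMPLIES ((0 OR NOT 0) AND (0 IMPLIES 0))) -> 1
  row 17 [10001]: (((NOT 0 AND 0) IMPLIES (NOT 0 AND NOT 0)) IMPLIES ((1 OR NOT 1) AND (1 IMPLIES 0))) -> 0
  row 18 [10010]: (((NOT 0 AND 0) IMPLIES (NOT 0 AND NOT 0)) IMPLIES ((0 OR NOT 0) AND (0 IMPLIES 0))) -> 1
  row 19 [10011]: (((NOT 0 AND 0) IMPLIES (NOT 0 AND NOT 0)) IMPLIES ((1 OR NOT 1) AND (1 IMPLIES 0))) -> 0
  row 20 [10100]: (((NOT 0 AND 1) IMPLIES (NOT 0 AND NOT 1)) IMPLIES ((0 OR NOT 0) AND (0 IMPLIES 0))) -> 1
  row 21 [10101]: (((NOT 0 AND 1) IMPLIES (NOT 0 AND NOT 1)) IMPLIES ((1 OR NOT 1) AND (1 IMPLIES 0))) -> 1
  row 22 [10110]: (((NOT 0 AND 1) IMPLIES (NOT 0 AND NOT 1)) IMPLIES ((0 OR NOT 0) AND (0 IMPLIES 0))) -> 1
  row 23 [10111]: (((NOT 0 AND 1) IMPLIES (NOT 0 AND NOT 1)) IMPLIES ((1 OR NOT 1) AND (1 IMPLIES 0))) -> 1
  row 24 [11000]: (((NOT 1 AND 0) IMPLIES (NOT 1 AND NOT 0)) IMPLIES ((0 OR NOT 0) AND (0 IMPLIES 1))) -> 1
  row 25 [11001]: (((NOT 1 AND 0) IMPLIES (NOT 1 AND NOT 0)) IMPLIES ((1 OR NOT 1) AND (1 IMPLIES 1))) -> 1
  row 26 [11010]: (((NOT 1 AND 0) IMPLIES (NOT 1 AND NOT 0)) IMPLIES ((0 OR NOT 0) AND (0 IMPLIES 1))) -> 1
  row 27 [11011]: (((NOT 1 AND 0) IMPLIES (NOT 1 AND NOT 0)) IMPLIES ((1 OR NOT 1) AND (1 IMPLIES 1))) -> 1
  row 28 [11100]: (((NOT 1 AND 1) IMPLIES (NOT 1 AND NOT 1)) IMPLIES ((0 OR NOT 0) AND (0 IMPLIES 1))) -> 1
  row 29 [11101]: (((NOT 1 AND 1) IMPLIES (NOT 1 AND NOT 1)) IMPLIES ((1 OR NOT 1) AND (1 IMPLIES 1))) -> 1
  row 30 [11110]: (((NOT 1 AND 1) IMPLIES (NOT 1 AND NOT 1)) IMPLIES ((0 OR NOT 0) AND (0 IMPLIES 1))) -> 1
  row 31 [11111]: (((NOT 1 AND 1) IMPLIES (NOT 1 AND NOT 1)) IMPLIES ((1 OR NOT 1) AND (1 IMPLIES 1))) -> 1
Full result column, 8 rows per line (x1,x2 fixed per line; x3,x4,x5 runs 000..111 left to right):
  rows 0-7 [x1,x2=00]: 10101111  (ones: 6)
  rows 8-15 [x1,x2=01]: 11111111  (ones: 8)
  rows 16-23 [x1,x2=10]: 10101111  (ones: 6)
  rows 24-31 [x1,x2=11]: 11111111  (ones: 8)
Count of 1-rows = 6+8+6+8 = 28

28
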